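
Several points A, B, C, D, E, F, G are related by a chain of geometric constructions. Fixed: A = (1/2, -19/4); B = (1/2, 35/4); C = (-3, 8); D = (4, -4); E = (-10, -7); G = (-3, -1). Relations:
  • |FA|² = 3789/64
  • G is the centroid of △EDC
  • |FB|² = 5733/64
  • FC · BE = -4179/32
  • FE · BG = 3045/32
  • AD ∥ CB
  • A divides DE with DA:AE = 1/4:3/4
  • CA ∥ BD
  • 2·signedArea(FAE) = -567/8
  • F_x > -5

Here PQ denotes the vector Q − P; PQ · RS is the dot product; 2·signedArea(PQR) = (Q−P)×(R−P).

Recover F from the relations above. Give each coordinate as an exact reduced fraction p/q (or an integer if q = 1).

1. F_x = -19/4  [FC · BE = -4179/32 ∩ FE · BG = 3045/32]
2. F_y = 7/8  [FC · BE = -4179/32 ∩ FE · BG = 3045/32]
   → F = (-19/4, 7/8)

F = (-19/4, 7/8)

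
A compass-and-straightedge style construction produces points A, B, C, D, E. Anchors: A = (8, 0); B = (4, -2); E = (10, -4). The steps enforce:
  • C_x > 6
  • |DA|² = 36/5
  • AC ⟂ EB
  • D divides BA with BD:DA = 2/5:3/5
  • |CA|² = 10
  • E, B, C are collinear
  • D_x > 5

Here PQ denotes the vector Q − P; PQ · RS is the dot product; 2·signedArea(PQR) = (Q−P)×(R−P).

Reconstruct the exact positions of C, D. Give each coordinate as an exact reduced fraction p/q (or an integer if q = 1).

C = (7, -3)
D = (28/5, -6/5)

1. C_x = 7  [E, B, C are collinear ∩ AC ⟂ EB]
2. C_y = -3  [E, B, C are collinear ∩ AC ⟂ EB]
   → C = (7, -3)
3. D_x = 28/5  [D divides BA with BD:DA = 2/5:3/5]
4. D_y = -6/5  [D divides BA with BD:DA = 2/5:3/5]
   → D = (28/5, -6/5)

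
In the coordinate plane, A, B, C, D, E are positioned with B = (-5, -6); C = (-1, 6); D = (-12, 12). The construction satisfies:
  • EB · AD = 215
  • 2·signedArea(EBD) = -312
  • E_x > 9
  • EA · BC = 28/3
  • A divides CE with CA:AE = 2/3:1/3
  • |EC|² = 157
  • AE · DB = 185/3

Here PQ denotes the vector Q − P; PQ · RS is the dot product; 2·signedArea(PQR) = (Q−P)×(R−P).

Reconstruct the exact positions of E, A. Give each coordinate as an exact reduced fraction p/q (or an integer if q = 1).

1. E_x = 10  [line -18·x + -7·y + 180 = 0 ∩ |EC|² = 157]
2. E_y = 0  [line -18·x + -7·y + 180 = 0 ∩ |EC|² = 157]
   → E = (10, 0)
3. A_x = 19/3  [EB · AD = 215 ∩ A divides CE with CA:AE = 2/3:1/3]
4. A_y = 2  [EB · AD = 215 ∩ A divides CE with CA:AE = 2/3:1/3]
   → A = (19/3, 2)

A = (19/3, 2)
E = (10, 0)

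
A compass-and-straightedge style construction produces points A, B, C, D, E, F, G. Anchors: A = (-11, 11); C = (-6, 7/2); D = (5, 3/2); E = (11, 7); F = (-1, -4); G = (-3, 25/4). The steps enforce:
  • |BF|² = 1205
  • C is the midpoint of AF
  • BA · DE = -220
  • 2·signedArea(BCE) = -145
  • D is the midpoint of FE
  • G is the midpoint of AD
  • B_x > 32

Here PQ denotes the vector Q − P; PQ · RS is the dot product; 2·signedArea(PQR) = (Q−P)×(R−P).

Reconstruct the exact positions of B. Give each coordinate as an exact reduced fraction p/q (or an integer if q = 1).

1. B_x = 33  [BA · DE = -220 ∩ 2·signedArea(BCE) = -145]
2. B_y = 3  [BA · DE = -220 ∩ 2·signedArea(BCE) = -145]
   → B = (33, 3)

B = (33, 3)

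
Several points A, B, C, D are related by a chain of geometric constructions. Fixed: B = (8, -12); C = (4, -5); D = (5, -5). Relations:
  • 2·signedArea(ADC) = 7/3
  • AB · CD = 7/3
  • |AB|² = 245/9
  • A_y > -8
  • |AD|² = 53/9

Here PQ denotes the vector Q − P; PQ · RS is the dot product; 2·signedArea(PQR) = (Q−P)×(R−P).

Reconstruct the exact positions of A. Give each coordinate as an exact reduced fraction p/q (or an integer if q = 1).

1. A_x = 17/3  [AB · CD = 7/3 ∩ 2·signedArea(ADC) = 7/3]
2. A_y = -22/3  [AB · CD = 7/3 ∩ 2·signedArea(ADC) = 7/3]
   → A = (17/3, -22/3)

A = (17/3, -22/3)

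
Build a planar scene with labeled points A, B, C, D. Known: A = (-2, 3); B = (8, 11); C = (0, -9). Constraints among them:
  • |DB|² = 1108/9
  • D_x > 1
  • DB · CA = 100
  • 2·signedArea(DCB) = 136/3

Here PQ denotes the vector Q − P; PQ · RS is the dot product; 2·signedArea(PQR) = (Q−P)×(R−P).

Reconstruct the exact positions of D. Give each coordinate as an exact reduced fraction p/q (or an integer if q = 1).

1. D_x = 2  [2·signedArea(DCB) = 136/3 ∩ DB · CA = 100]
2. D_y = 5/3  [2·signedArea(DCB) = 136/3 ∩ DB · CA = 100]
   → D = (2, 5/3)

D = (2, 5/3)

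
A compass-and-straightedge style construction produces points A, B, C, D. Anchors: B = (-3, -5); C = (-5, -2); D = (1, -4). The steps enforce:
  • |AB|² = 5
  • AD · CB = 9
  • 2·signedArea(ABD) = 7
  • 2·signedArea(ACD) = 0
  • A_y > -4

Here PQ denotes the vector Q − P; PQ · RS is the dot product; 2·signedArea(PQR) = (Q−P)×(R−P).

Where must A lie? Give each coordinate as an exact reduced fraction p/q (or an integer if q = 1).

A = (-2, -3)

1. A_x = -2  [2·signedArea(ACD) = 0 ∩ 2·signedArea(ABD) = 7]
2. A_y = -3  [2·signedArea(ACD) = 0 ∩ 2·signedArea(ABD) = 7]
   → A = (-2, -3)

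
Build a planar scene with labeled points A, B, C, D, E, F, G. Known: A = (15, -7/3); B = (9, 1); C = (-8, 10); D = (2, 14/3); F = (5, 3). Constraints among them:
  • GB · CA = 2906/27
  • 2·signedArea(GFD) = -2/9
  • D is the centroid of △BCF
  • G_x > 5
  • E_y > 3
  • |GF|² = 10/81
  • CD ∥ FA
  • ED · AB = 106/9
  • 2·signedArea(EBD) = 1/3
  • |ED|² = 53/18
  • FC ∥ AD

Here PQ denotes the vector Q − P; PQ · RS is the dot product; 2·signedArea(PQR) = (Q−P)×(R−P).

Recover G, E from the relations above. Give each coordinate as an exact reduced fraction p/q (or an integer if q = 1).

E = (7/2, 23/6)
G = (16/3, 26/9)

1. G_x = 16/3  [2·signedArea(GFD) = -2/9 ∩ GB · CA = 2906/27]
2. G_y = 26/9  [2·signedArea(GFD) = -2/9 ∩ GB · CA = 2906/27]
   → G = (16/3, 26/9)
3. E_x = 7/2  [ED · AB = 106/9 ∩ 2·signedArea(EBD) = 1/3]
4. E_y = 23/6  [ED · AB = 106/9 ∩ 2·signedArea(EBD) = 1/3]
   → E = (7/2, 23/6)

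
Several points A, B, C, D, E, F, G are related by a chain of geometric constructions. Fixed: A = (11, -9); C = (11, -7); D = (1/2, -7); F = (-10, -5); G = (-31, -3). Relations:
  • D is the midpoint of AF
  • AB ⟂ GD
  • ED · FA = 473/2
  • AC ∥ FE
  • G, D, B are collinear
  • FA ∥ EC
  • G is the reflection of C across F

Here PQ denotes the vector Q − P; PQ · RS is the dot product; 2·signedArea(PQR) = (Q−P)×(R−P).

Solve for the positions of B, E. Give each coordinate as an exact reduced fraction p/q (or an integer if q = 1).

1. B_x = 44699/4033  [G, D, B are collinear ∩ AB ⟂ GD]
2. B_y = -33651/4033  [G, D, B are collinear ∩ AB ⟂ GD]
   → B = (44699/4033, -33651/4033)
3. E_x = -10  [FA ∥ EC ∩ AC ∥ FE]
4. E_y = -3  [FA ∥ EC ∩ AC ∥ FE]
   → E = (-10, -3)

B = (44699/4033, -33651/4033)
E = (-10, -3)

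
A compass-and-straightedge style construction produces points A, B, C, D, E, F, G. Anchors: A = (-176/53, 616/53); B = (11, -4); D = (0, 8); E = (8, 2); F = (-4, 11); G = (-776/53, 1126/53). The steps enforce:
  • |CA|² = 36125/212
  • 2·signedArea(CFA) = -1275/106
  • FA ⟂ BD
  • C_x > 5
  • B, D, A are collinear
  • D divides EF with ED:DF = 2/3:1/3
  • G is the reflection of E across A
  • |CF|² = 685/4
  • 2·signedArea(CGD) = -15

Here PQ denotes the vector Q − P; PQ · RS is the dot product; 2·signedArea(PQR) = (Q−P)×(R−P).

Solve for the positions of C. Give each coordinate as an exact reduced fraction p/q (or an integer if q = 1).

1. C_x = 11/2  [2·signedArea(CFA) = -1275/106 ∩ 2·signedArea(CGD) = -15]
2. C_y = 2  [2·signedArea(CFA) = -1275/106 ∩ 2·signedArea(CGD) = -15]
   → C = (11/2, 2)

C = (11/2, 2)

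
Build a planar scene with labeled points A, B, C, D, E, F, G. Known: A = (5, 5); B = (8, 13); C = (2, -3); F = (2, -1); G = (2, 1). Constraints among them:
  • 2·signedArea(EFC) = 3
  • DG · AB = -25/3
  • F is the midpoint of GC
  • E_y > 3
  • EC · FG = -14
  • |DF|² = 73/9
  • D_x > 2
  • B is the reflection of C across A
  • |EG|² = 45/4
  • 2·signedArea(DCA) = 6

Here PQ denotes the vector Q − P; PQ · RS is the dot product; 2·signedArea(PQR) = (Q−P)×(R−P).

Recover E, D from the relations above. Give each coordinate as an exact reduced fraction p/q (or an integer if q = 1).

D = (3, 5/3)
E = (7/2, 4)

1. E_x = 7/2  [EC · FG = -14 ∩ 2·signedArea(EFC) = 3]
2. E_y = 4  [EC · FG = -14 ∩ 2·signedArea(EFC) = 3]
   → E = (7/2, 4)
3. D_x = 3  [DG · AB = -25/3 ∩ 2·signedArea(DCA) = 6]
4. D_y = 5/3  [DG · AB = -25/3 ∩ 2·signedArea(DCA) = 6]
   → D = (3, 5/3)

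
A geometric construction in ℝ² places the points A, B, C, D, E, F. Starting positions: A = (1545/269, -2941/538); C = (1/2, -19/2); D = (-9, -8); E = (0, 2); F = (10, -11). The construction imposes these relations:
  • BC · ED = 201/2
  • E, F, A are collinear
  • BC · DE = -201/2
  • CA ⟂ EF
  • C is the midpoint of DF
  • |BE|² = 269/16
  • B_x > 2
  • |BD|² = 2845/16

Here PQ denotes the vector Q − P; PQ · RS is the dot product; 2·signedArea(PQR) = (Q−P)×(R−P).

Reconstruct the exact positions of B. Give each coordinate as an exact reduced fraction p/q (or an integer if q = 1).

B = (5/2, -5/4)

1. B_x = 5/2  [line -9·x + -10·y + 10 = 0 ∩ |BD|² = 2845/16]
2. B_y = -5/4  [line -9·x + -10·y + 10 = 0 ∩ |BD|² = 2845/16]
   → B = (5/2, -5/4)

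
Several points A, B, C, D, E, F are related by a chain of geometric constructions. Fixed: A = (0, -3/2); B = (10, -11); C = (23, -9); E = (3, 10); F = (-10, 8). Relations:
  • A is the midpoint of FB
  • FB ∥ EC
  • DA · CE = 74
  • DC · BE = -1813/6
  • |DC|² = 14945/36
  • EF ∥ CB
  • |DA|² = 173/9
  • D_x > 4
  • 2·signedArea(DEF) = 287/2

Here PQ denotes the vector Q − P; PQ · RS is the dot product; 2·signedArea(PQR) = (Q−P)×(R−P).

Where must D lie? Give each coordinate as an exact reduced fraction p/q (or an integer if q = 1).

D = (13/3, -5/6)

1. D_x = 13/3  [2·signedArea(DEF) = 287/2 ∩ DA · CE = 74]
2. D_y = -5/6  [2·signedArea(DEF) = 287/2 ∩ DA · CE = 74]
   → D = (13/3, -5/6)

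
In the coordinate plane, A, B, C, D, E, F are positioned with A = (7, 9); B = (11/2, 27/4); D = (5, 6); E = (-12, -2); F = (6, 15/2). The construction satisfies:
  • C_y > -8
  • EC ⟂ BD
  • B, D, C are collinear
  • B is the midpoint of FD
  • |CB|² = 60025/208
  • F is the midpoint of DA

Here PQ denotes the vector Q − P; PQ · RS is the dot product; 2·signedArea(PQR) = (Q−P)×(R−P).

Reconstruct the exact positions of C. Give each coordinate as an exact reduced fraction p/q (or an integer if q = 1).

C = (-51/13, -96/13)

1. C_x = -51/13  [B, D, C are collinear ∩ EC ⟂ BD]
2. C_y = -96/13  [B, D, C are collinear ∩ EC ⟂ BD]
   → C = (-51/13, -96/13)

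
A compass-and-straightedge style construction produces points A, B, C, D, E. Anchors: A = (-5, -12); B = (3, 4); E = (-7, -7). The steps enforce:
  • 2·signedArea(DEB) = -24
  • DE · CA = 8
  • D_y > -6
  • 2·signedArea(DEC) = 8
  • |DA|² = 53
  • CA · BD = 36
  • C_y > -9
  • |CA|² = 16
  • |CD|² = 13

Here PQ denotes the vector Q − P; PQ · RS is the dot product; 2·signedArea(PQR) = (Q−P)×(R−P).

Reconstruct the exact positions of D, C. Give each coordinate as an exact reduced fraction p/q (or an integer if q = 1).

C = (-5, -8)
D = (-3, -5)

1. D_x = -3  [line -11·x + 10·y + 17 = 0 ∩ |DA|² = 53]
2. D_y = -5  [line -11·x + 10·y + 17 = 0 ∩ |DA|² = 53]
   → D = (-3, -5)
3. C_x = -5  [CA · BD = 36 ∩ 2·signedArea(DEC) = 8]
4. C_y = -8  [CA · BD = 36 ∩ 2·signedArea(DEC) = 8]
   → C = (-5, -8)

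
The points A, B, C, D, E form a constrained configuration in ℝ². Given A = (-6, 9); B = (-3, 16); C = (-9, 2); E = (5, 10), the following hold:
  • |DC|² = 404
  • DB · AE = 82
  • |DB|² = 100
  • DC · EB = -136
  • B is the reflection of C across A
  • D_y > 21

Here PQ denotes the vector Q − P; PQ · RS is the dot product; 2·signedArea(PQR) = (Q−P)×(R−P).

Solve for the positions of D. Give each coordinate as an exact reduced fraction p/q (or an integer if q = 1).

1. D_x = -11  [DC · EB = -136 ∩ DB · AE = 82]
2. D_y = 22  [DC · EB = -136 ∩ DB · AE = 82]
   → D = (-11, 22)

D = (-11, 22)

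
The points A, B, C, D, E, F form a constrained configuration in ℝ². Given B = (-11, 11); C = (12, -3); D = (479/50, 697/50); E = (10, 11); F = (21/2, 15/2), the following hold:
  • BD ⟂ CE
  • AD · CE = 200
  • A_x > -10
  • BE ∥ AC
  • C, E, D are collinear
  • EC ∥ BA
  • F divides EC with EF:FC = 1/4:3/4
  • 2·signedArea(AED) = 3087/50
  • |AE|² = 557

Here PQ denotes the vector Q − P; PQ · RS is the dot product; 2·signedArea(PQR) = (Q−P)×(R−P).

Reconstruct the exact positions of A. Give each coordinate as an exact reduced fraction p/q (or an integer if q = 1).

A = (-9, -3)

1. A_x = -9  [BE ∥ AC ∩ EC ∥ BA]
2. A_y = -3  [BE ∥ AC ∩ EC ∥ BA]
   → A = (-9, -3)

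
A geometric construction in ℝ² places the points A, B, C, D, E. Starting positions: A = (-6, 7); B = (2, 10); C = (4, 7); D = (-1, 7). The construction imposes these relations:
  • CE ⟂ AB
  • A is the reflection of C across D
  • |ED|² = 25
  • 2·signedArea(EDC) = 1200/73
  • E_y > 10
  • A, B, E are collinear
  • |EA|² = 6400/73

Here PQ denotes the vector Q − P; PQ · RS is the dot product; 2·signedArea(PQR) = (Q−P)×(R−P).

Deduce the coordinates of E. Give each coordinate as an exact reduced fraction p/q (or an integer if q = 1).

1. E_x = 202/73  [A, B, E are collinear ∩ CE ⟂ AB]
2. E_y = 751/73  [A, B, E are collinear ∩ CE ⟂ AB]
   → E = (202/73, 751/73)

E = (202/73, 751/73)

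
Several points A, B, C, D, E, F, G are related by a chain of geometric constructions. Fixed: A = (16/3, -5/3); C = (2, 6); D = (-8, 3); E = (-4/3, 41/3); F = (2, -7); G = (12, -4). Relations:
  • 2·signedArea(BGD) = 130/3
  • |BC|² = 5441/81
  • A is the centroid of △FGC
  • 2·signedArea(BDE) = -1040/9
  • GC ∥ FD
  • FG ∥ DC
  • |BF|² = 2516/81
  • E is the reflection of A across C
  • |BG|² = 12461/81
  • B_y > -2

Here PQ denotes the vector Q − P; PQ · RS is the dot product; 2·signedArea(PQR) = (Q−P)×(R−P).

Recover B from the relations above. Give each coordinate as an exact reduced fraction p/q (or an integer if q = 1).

1. B_x = -2/9  [2·signedArea(BGD) = 130/3 ∩ 2·signedArea(BDE) = -1040/9]
2. B_y = -17/9  [2·signedArea(BGD) = 130/3 ∩ 2·signedArea(BDE) = -1040/9]
   → B = (-2/9, -17/9)

B = (-2/9, -17/9)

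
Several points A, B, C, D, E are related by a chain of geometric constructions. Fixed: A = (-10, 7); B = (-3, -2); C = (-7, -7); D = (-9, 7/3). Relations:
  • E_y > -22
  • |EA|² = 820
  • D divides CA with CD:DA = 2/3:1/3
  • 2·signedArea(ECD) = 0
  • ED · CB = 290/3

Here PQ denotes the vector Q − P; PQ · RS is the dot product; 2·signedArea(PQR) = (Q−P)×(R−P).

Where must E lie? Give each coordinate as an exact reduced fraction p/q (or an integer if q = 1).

E = (-4, -21)

1. E_x = -4  [2·signedArea(ECD) = 0 ∩ ED · CB = 290/3]
2. E_y = -21  [2·signedArea(ECD) = 0 ∩ ED · CB = 290/3]
   → E = (-4, -21)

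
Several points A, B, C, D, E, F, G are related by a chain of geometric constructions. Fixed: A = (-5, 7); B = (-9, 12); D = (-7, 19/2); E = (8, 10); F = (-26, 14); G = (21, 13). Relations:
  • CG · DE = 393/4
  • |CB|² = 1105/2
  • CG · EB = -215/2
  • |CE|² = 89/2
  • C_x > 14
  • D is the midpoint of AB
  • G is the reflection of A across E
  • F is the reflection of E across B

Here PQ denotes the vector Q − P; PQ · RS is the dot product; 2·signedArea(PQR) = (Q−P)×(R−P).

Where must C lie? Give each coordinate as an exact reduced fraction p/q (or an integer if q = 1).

1. C_x = 29/2  [CG · DE = 393/4 ∩ CG · EB = -215/2]
2. C_y = 23/2  [CG · DE = 393/4 ∩ CG · EB = -215/2]
   → C = (29/2, 23/2)

C = (29/2, 23/2)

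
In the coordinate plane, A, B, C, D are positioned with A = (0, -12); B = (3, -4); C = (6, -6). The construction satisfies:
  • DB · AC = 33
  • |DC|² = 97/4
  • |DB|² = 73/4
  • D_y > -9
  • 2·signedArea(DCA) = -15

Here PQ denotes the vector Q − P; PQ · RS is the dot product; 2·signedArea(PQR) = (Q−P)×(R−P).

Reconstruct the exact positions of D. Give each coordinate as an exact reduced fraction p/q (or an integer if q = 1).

1. D_x = 3/2  [DB · AC = 33 ∩ 2·signedArea(DCA) = -15]
2. D_y = -8  [DB · AC = 33 ∩ 2·signedArea(DCA) = -15]
   → D = (3/2, -8)

D = (3/2, -8)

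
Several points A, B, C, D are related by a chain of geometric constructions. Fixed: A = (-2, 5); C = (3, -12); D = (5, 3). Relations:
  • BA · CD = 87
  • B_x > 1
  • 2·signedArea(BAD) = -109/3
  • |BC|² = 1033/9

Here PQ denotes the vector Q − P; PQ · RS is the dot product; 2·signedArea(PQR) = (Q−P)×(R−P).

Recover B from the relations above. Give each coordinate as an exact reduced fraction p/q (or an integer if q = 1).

1. B_x = 2  [2·signedArea(BAD) = -109/3 ∩ BA · CD = 87]
2. B_y = -4/3  [2·signedArea(BAD) = -109/3 ∩ BA · CD = 87]
   → B = (2, -4/3)

B = (2, -4/3)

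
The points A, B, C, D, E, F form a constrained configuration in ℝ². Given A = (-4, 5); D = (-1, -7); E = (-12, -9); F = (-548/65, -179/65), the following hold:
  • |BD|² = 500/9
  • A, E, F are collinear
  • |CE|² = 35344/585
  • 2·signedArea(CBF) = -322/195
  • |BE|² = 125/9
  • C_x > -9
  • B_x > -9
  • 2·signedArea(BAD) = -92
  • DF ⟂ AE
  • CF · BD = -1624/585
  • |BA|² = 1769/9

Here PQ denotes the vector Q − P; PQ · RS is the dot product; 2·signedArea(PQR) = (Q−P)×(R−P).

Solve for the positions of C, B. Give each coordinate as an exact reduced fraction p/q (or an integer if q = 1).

1. B_x = -25/3  [line 12·x + 3·y + 125 = 0 ∩ |BA|² = 1769/9]
2. B_y = -25/3  [line 12·x + 3·y + 125 = 0 ∩ |BA|² = 1769/9]
   → B = (-25/3, -25/3)
3. C_x = -1588/195  [2·signedArea(CBF) = -322/195 ∩ CF · BD = -1624/585]
4. C_y = -439/195  [2·signedArea(CBF) = -322/195 ∩ CF · BD = -1624/585]
   → C = (-1588/195, -439/195)

B = (-25/3, -25/3)
C = (-1588/195, -439/195)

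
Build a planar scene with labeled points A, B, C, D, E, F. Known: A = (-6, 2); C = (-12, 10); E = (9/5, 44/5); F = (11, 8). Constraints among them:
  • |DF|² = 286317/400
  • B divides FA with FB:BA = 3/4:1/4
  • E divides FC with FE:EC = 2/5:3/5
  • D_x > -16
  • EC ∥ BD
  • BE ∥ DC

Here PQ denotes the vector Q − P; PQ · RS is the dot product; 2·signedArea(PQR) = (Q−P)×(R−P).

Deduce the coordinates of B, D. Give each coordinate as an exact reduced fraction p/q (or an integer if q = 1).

1. B_x = -7/4  [B divides FA with FB:BA = 3/4:1/4]
2. B_y = 7/2  [B divides FA with FB:BA = 3/4:1/4]
   → B = (-7/4, 7/2)
3. D_x = -311/20  [BE ∥ DC ∩ EC ∥ BD]
4. D_y = 47/10  [BE ∥ DC ∩ EC ∥ BD]
   → D = (-311/20, 47/10)

B = (-7/4, 7/2)
D = (-311/20, 47/10)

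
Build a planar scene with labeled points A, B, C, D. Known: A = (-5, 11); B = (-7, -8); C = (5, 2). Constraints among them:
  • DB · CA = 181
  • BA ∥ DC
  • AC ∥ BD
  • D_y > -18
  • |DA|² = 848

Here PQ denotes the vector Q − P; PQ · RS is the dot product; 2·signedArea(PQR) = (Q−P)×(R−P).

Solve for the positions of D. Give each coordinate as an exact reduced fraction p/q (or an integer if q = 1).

D = (3, -17)

1. D_x = 3  [BA ∥ DC ∩ AC ∥ BD]
2. D_y = -17  [BA ∥ DC ∩ AC ∥ BD]
   → D = (3, -17)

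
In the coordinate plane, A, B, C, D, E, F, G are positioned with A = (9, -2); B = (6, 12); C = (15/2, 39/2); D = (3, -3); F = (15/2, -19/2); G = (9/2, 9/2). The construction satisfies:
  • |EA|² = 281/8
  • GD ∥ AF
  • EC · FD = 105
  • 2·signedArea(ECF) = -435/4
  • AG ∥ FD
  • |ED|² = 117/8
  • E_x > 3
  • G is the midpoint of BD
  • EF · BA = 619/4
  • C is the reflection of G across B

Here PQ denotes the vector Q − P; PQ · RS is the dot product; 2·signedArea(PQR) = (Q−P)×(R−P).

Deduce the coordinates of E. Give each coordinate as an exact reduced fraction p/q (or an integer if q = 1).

1. E_x = 15/4  [2·signedArea(ECF) = -435/4 ∩ EF · BA = 619/4]
2. E_y = 3/4  [2·signedArea(ECF) = -435/4 ∩ EF · BA = 619/4]
   → E = (15/4, 3/4)

E = (15/4, 3/4)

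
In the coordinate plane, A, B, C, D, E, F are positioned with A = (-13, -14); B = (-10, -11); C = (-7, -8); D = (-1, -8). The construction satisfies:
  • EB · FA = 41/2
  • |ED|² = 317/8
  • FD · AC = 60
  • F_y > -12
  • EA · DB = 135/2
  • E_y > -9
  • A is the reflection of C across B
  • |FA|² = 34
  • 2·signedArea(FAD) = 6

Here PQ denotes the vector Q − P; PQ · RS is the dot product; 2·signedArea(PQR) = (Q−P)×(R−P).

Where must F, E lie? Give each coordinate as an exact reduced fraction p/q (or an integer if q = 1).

E = (-29/4, -35/4)
F = (-8, -11)

1. F_x = -8  [FD · AC = 60 ∩ 2·signedArea(FAD) = 6]
2. F_y = -11  [FD · AC = 60 ∩ 2·signedArea(FAD) = 6]
   → F = (-8, -11)
3. E_x = -29/4  [EB · FA = 41/2 ∩ EA · DB = 135/2]
4. E_y = -35/4  [EB · FA = 41/2 ∩ EA · DB = 135/2]
   → E = (-29/4, -35/4)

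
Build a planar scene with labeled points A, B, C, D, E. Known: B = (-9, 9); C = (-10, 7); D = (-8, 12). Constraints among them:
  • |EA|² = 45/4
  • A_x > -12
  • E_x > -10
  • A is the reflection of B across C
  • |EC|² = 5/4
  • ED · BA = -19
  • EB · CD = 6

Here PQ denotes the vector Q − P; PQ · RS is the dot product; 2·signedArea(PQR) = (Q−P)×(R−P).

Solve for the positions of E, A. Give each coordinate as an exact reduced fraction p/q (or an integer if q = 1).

1. A_x = -11  [A is the reflection of B across C]
2. A_y = 5  [A is the reflection of B across C]
   → A = (-11, 5)
3. E_x = -19/2  [ED · BA = -19 ∩ EB · CD = 6]
4. E_y = 8  [ED · BA = -19 ∩ EB · CD = 6]
   → E = (-19/2, 8)

A = (-11, 5)
E = (-19/2, 8)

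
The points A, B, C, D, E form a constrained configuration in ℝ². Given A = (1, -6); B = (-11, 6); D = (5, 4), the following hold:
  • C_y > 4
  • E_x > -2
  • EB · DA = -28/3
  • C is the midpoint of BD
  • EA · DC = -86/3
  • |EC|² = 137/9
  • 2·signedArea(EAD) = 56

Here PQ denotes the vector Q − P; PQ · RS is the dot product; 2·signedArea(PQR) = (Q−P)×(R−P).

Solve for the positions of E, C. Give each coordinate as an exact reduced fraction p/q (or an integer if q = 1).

C = (-3, 5)
E = (-5/3, 4/3)

1. E_x = -5/3  [EB · DA = -28/3 ∩ 2·signedArea(EAD) = 56]
2. E_y = 4/3  [EB · DA = -28/3 ∩ 2·signedArea(EAD) = 56]
   → E = (-5/3, 4/3)
3. C_x = -3  [EA · DC = -86/3 ∩ C is the midpoint of BD]
4. C_y = 5  [EA · DC = -86/3 ∩ C is the midpoint of BD]
   → C = (-3, 5)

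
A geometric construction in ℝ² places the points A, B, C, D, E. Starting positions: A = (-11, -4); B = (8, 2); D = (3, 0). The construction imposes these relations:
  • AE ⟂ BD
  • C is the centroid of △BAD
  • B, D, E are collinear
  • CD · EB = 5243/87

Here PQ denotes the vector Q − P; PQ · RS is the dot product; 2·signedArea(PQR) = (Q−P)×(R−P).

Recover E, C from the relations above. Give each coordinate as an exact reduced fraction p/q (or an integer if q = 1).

1. E_x = -303/29  [B, D, E are collinear ∩ AE ⟂ BD]
2. E_y = -156/29  [B, D, E are collinear ∩ AE ⟂ BD]
   → E = (-303/29, -156/29)
3. C_x = 0  [C is the centroid of △BAD]
4. C_y = -2/3  [C is the centroid of △BAD]
   → C = (0, -2/3)

C = (0, -2/3)
E = (-303/29, -156/29)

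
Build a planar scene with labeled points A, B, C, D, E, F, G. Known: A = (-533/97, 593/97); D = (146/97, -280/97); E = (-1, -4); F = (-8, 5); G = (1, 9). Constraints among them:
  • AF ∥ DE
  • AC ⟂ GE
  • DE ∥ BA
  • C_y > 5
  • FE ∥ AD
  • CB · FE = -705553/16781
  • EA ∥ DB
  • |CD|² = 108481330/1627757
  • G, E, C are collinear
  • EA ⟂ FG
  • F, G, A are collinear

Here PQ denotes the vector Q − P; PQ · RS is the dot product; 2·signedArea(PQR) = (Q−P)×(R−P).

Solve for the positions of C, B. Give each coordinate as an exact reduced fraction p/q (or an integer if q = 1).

1. C_x = 6981/16781  [G, E, C are collinear ∩ AC ⟂ GE]
2. C_y = 87329/16781  [G, E, C are collinear ∩ AC ⟂ GE]
   → C = (6981/16781, 87329/16781)
3. B_x = -290/97  [DE ∥ BA ∩ EA ∥ DB]
4. B_y = 701/97  [DE ∥ BA ∩ EA ∥ DB]
   → B = (-290/97, 701/97)

B = (-290/97, 701/97)
C = (6981/16781, 87329/16781)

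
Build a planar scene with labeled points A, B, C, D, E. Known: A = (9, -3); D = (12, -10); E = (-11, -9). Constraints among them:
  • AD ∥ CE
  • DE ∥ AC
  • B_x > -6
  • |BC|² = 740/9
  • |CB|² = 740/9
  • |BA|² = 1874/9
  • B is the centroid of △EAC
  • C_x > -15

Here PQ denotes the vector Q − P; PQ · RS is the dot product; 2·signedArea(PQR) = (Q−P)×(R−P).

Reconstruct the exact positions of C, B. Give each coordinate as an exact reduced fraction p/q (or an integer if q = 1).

B = (-16/3, -14/3)
C = (-14, -2)

1. C_x = -14  [AD ∥ CE ∩ DE ∥ AC]
2. C_y = -2  [AD ∥ CE ∩ DE ∥ AC]
   → C = (-14, -2)
3. B_x = -16/3  [B is the centroid of △EAC]
4. B_y = -14/3  [B is the centroid of △EAC]
   → B = (-16/3, -14/3)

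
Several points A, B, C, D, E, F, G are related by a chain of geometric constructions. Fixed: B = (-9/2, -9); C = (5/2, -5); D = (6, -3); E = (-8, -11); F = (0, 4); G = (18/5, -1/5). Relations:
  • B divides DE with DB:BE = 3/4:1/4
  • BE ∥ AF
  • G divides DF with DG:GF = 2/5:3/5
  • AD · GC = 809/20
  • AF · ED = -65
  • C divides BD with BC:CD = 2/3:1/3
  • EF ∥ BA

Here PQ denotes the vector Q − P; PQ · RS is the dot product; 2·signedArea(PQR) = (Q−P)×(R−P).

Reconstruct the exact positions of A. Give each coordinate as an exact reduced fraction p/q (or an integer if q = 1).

A = (7/2, 6)

1. A_x = 7/2  [BE ∥ AF ∩ EF ∥ BA]
2. A_y = 6  [BE ∥ AF ∩ EF ∥ BA]
   → A = (7/2, 6)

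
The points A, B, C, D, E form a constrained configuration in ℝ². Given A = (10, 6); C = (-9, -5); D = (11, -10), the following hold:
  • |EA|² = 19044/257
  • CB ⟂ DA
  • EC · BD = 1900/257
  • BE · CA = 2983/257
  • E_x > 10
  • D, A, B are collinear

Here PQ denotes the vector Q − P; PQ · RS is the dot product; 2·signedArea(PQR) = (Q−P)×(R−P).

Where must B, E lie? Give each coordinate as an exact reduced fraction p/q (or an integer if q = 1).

B = (2727/257, -970/257)
E = (2708/257, -666/257)

1. B_x = 2727/257  [D, A, B are collinear ∩ CB ⟂ DA]
2. B_y = -970/257  [D, A, B are collinear ∩ CB ⟂ DA]
   → B = (2727/257, -970/257)
3. E_x = 2708/257  [EC · BD = 1900/257 ∩ BE · CA = 2983/257]
4. E_y = -666/257  [EC · BD = 1900/257 ∩ BE · CA = 2983/257]
   → E = (2708/257, -666/257)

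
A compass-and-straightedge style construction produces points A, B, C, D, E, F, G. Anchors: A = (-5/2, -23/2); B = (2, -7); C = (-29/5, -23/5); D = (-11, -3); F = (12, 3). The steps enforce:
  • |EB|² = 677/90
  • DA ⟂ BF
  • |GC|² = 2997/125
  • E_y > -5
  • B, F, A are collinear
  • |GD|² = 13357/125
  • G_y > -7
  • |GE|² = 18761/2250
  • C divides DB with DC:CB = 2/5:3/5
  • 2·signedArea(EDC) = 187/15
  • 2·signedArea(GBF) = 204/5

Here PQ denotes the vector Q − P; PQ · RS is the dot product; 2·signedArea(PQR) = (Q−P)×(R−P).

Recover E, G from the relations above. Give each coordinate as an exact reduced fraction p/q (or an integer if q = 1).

E = (37/30, -131/30)
G = (-28/25, -151/25)

1. E_x = 37/30  [line 8/5·x + 26/5·y + 311/15 = 0 ∩ |EB|² = 677/90]
2. E_y = -131/30  [line 8/5·x + 26/5·y + 311/15 = 0 ∩ |EB|² = 677/90]
   → E = (37/30, -131/30)
3. G_x = -28/25  [line -10·x + 10·y + 246/5 = 0 ∩ |GD|² = 13357/125]
4. G_y = -151/25  [line -10·x + 10·y + 246/5 = 0 ∩ |GD|² = 13357/125]
   → G = (-28/25, -151/25)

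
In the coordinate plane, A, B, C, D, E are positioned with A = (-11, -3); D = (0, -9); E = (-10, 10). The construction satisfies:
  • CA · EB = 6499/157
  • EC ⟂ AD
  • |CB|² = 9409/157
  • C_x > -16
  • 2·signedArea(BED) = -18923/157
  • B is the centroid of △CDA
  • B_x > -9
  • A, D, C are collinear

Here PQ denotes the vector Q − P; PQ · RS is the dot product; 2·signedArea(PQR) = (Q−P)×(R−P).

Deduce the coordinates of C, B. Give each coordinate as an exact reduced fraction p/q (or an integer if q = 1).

1. C_x = -2464/157  [A, D, C are collinear ∩ EC ⟂ AD]
2. C_y = -69/157  [A, D, C are collinear ∩ EC ⟂ AD]
   → C = (-2464/157, -69/157)
3. B_x = -1397/157  [B is the centroid of △CDA]
4. B_y = -651/157  [B is the centroid of △CDA]
   → B = (-1397/157, -651/157)

B = (-1397/157, -651/157)
C = (-2464/157, -69/157)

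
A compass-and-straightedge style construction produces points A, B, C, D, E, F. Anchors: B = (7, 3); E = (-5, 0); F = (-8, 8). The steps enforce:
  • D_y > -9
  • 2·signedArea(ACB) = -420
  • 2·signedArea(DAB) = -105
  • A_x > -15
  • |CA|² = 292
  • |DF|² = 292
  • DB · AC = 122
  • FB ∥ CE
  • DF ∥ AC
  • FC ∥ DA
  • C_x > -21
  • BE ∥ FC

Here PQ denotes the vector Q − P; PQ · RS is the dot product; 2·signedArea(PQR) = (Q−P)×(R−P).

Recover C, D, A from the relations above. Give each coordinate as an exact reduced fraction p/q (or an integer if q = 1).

A = (-14, -11)
C = (-20, 5)
D = (-2, -8)

1. C_x = -20  [FB ∥ CE ∩ BE ∥ FC]
2. C_y = 5  [FB ∥ CE ∩ BE ∥ FC]
   → C = (-20, 5)
3. A_x = -14  [line 2·x + 27·y + 325 = 0 ∩ |CA|² = 292]
4. A_y = -11  [line 2·x + 27·y + 325 = 0 ∩ |CA|² = 292]
   → A = (-14, -11)
5. D_x = -2  [DB · AC = 122 ∩ DF ∥ AC]
6. D_y = -8  [DB · AC = 122 ∩ DF ∥ AC]
   → D = (-2, -8)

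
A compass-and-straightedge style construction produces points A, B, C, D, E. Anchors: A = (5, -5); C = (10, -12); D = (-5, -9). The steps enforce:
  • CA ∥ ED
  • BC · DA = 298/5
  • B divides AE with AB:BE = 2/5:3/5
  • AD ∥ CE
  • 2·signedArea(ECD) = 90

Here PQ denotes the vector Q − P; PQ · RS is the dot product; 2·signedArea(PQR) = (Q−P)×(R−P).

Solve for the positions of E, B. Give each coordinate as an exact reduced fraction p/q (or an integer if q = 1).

B = (3, -47/5)
E = (0, -16)

1. E_x = 0  [CA ∥ ED ∩ AD ∥ CE]
2. E_y = -16  [CA ∥ ED ∩ AD ∥ CE]
   → E = (0, -16)
3. B_x = 3  [B divides AE with AB:BE = 2/5:3/5]
4. B_y = -47/5  [B divides AE with AB:BE = 2/5:3/5]
   → B = (3, -47/5)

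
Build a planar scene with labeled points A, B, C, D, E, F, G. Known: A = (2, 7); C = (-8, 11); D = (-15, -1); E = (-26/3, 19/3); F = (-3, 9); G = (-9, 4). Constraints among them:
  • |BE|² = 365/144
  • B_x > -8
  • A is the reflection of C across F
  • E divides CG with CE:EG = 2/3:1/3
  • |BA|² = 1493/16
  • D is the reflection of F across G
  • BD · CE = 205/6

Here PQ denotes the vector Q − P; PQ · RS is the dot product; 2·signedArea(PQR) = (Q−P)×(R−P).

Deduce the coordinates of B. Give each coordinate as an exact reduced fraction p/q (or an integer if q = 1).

B = (-15/2, 21/4)

1. B_x = -15/2  [line 2/3·x + 14/3·y + -39/2 = 0 ∩ |BE|² = 365/144]
2. B_y = 21/4  [line 2/3·x + 14/3·y + -39/2 = 0 ∩ |BE|² = 365/144]
   → B = (-15/2, 21/4)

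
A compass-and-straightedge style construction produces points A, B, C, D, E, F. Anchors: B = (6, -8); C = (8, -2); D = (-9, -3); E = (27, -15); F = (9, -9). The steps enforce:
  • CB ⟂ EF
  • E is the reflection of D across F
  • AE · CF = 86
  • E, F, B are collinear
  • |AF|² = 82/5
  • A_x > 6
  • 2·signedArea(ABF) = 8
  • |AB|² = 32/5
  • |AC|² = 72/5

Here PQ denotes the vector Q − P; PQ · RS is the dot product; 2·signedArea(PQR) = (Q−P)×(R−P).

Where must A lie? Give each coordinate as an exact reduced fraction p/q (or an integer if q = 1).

A = (34/5, -28/5)

1. A_x = 34/5  [AE · CF = 86 ∩ 2·signedArea(ABF) = 8]
2. A_y = -28/5  [AE · CF = 86 ∩ 2·signedArea(ABF) = 8]
   → A = (34/5, -28/5)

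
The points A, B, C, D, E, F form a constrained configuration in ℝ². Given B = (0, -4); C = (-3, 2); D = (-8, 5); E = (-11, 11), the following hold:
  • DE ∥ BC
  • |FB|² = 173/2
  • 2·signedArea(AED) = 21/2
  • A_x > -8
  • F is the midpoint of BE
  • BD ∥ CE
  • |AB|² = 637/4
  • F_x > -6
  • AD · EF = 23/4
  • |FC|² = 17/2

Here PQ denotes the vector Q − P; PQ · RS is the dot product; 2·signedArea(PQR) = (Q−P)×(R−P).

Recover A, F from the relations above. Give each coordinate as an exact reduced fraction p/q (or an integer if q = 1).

A = (-7, 13/2)
F = (-11/2, 7/2)

1. F_x = -11/2  [F is the midpoint of BE]
2. F_y = 7/2  [F is the midpoint of BE]
   → F = (-11/2, 7/2)
3. A_x = -7  [2·signedArea(AED) = 21/2 ∩ AD · EF = 23/4]
4. A_y = 13/2  [2·signedArea(AED) = 21/2 ∩ AD · EF = 23/4]
   → A = (-7, 13/2)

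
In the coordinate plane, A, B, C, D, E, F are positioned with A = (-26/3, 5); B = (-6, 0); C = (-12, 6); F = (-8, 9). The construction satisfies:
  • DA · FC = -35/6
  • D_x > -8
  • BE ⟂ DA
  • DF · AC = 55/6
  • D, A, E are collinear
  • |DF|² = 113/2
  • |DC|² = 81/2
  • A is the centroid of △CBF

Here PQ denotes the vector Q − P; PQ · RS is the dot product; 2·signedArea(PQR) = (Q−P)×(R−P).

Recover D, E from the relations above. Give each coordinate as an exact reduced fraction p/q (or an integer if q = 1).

D = (-15/2, 3/2)
E = (-69/10, -3/10)

1. D_x = -15/2  [DF · AC = 55/6 ∩ DA · FC = -35/6]
2. D_y = 3/2  [DF · AC = 55/6 ∩ DA · FC = -35/6]
   → D = (-15/2, 3/2)
3. E_x = -69/10  [D, A, E are collinear ∩ BE ⟂ DA]
4. E_y = -3/10  [D, A, E are collinear ∩ BE ⟂ DA]
   → E = (-69/10, -3/10)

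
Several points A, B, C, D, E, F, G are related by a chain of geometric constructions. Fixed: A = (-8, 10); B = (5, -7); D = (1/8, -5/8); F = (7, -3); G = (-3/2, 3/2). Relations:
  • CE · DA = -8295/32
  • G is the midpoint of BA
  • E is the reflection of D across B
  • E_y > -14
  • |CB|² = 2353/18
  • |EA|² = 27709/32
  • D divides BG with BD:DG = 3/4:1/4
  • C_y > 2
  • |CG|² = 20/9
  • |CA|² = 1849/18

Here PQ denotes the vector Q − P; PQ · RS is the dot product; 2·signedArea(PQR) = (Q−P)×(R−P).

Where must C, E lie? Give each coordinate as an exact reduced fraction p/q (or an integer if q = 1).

1. E_x = 79/8  [E is the reflection of D across B]
2. E_y = -107/8  [E is the reflection of D across B]
   → E = (79/8, -107/8)
3. C_x = -5/6  [line 65/8·x + -85/8·y + 295/8 = 0 ∩ |CB|² = 2353/18]
4. C_y = 17/6  [line 65/8·x + -85/8·y + 295/8 = 0 ∩ |CB|² = 2353/18]
   → C = (-5/6, 17/6)

C = (-5/6, 17/6)
E = (79/8, -107/8)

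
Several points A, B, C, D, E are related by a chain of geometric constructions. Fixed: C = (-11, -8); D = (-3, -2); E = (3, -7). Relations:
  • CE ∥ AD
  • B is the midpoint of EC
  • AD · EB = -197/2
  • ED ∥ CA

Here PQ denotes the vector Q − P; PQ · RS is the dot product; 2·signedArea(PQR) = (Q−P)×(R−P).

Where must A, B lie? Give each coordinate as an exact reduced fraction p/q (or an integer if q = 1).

A = (-17, -3)
B = (-4, -15/2)

1. A_x = -17  [CE ∥ AD ∩ ED ∥ CA]
2. A_y = -3  [CE ∥ AD ∩ ED ∥ CA]
   → A = (-17, -3)
3. B_x = -4  [B is the midpoint of EC]
4. B_y = -15/2  [B is the midpoint of EC]
   → B = (-4, -15/2)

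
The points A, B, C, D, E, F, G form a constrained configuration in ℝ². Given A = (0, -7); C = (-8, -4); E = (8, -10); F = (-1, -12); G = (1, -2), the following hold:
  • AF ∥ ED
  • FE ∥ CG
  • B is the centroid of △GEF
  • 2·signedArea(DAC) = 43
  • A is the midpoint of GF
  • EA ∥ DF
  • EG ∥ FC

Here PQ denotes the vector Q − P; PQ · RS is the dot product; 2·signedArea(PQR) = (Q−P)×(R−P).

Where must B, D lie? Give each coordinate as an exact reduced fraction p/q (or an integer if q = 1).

B = (8/3, -8)
D = (7, -15)

1. B_x = 8/3  [B is the centroid of △GEF]
2. B_y = -8  [B is the centroid of △GEF]
   → B = (8/3, -8)
3. D_x = 7  [EA ∥ DF ∩ AF ∥ ED]
4. D_y = -15  [EA ∥ DF ∩ AF ∥ ED]
   → D = (7, -15)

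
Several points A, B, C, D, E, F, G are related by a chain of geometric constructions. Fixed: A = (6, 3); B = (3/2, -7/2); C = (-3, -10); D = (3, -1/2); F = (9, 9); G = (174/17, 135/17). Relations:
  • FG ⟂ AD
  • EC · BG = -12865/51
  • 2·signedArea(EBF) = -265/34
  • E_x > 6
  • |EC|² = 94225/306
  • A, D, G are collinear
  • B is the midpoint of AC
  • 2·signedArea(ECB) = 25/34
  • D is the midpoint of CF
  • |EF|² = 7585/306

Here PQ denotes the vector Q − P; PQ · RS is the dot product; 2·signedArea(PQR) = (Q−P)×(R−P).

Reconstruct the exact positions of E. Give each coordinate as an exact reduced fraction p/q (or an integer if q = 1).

1. E_x = 235/34  [EC · BG = -12865/51 ∩ 2·signedArea(ECB) = 25/34]
2. E_y = 457/102  [EC · BG = -12865/51 ∩ 2·signedArea(ECB) = 25/34]
   → E = (235/34, 457/102)

E = (235/34, 457/102)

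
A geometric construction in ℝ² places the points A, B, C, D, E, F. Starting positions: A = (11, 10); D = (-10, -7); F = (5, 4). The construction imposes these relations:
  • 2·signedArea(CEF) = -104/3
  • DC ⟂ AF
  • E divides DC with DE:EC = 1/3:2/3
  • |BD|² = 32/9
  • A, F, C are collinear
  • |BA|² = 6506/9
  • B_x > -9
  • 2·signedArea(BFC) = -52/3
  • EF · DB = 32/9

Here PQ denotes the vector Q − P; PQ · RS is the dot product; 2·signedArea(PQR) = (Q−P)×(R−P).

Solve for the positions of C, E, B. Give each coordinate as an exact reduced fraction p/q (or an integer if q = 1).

B = (-26/3, -25/3)
C = (-8, -9)
E = (-28/3, -23/3)

1. C_x = -8  [A, F, C are collinear ∩ DC ⟂ AF]
2. C_y = -9  [A, F, C are collinear ∩ DC ⟂ AF]
   → C = (-8, -9)
3. E_x = -28/3  [E divides DC with DE:EC = 1/3:2/3]
4. E_y = -23/3  [E divides DC with DE:EC = 1/3:2/3]
   → E = (-28/3, -23/3)
5. B_x = -26/3  [2·signedArea(BFC) = -52/3 ∩ EF · DB = 32/9]
6. B_y = -25/3  [2·signedArea(BFC) = -52/3 ∩ EF · DB = 32/9]
   → B = (-26/3, -25/3)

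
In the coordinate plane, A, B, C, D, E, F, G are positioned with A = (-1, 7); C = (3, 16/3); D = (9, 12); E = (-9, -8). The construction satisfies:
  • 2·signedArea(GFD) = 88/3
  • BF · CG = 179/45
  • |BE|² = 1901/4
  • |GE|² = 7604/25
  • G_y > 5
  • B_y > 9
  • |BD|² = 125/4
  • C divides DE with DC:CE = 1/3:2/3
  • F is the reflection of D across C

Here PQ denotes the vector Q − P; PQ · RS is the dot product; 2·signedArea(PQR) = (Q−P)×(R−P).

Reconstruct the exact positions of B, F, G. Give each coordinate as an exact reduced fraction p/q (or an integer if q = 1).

B = (4, 19/2)
F = (-3, -4/3)
G = (7/5, 6)

1. F_x = -3  [F is the reflection of D across C]
2. F_y = -4/3  [F is the reflection of D across C]
   → F = (-3, -4/3)
3. G_x = 7/5  [line -40/3·x + 12·y + -160/3 = 0 ∩ |GE|² = 7604/25]
4. G_y = 6  [line -40/3·x + 12·y + -160/3 = 0 ∩ |GE|² = 7604/25]
   → G = (7/5, 6)
5. B_x = 4  [line 8/5·x + -2/3·y + -1/15 = 0 ∩ |BE|² = 1901/4]
6. B_y = 19/2  [line 8/5·x + -2/3·y + -1/15 = 0 ∩ |BE|² = 1901/4]
   → B = (4, 19/2)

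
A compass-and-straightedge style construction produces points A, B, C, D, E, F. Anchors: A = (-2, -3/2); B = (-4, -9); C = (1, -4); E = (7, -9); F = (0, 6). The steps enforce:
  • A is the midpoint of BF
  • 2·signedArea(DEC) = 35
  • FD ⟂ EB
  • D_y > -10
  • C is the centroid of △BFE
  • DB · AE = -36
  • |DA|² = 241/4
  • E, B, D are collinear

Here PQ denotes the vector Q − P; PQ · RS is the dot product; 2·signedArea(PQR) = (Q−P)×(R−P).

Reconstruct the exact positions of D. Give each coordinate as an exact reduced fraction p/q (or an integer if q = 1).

1. D_x = 0  [E, B, D are collinear ∩ FD ⟂ EB]
2. D_y = -9  [E, B, D are collinear ∩ FD ⟂ EB]
   → D = (0, -9)

D = (0, -9)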